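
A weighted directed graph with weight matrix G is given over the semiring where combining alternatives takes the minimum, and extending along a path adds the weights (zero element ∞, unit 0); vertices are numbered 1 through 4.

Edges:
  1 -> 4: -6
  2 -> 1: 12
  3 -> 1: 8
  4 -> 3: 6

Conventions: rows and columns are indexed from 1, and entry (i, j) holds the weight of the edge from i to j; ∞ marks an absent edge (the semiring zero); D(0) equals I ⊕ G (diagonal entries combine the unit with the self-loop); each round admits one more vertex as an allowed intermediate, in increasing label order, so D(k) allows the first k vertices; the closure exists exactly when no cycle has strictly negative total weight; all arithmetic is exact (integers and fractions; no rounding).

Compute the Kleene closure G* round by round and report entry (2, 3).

D(0):
  [0, ∞, ∞, -6]
  [12, 0, ∞, ∞]
  [8, ∞, 0, ∞]
  [∞, ∞, 6, 0]
D(1):
  [0, ∞, ∞, -6]
  [12, 0, ∞, 6]
  [8, ∞, 0, 2]
  [∞, ∞, 6, 0]
D(2):
  [0, ∞, ∞, -6]
  [12, 0, ∞, 6]
  [8, ∞, 0, 2]
  [∞, ∞, 6, 0]
D(3):
  [0, ∞, ∞, -6]
  [12, 0, ∞, 6]
  [8, ∞, 0, 2]
  [14, ∞, 6, 0]
D(4):
  [0, ∞, 0, -6]
  [12, 0, 12, 6]
  [8, ∞, 0, 2]
  [14, ∞, 6, 0]
Answer: G*[2][3] = 12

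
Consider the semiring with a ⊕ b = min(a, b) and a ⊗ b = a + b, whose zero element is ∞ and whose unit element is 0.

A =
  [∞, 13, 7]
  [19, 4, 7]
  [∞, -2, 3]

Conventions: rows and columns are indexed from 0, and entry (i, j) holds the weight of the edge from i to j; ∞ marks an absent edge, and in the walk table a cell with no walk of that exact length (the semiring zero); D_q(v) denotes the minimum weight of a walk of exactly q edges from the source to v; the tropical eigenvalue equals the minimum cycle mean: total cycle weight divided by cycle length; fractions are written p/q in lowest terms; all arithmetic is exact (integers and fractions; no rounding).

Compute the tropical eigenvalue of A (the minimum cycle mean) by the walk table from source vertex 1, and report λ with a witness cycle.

q=0: [∞, 0, ∞]
q=1: [19, 4, 7]
q=2: [23, 5, 10]
q=3: [24, 8, 12]
Optimal cycle mean attained by: cycle 1->2->1, total 7 + (-2), length 2.
Answer: λ = 5/2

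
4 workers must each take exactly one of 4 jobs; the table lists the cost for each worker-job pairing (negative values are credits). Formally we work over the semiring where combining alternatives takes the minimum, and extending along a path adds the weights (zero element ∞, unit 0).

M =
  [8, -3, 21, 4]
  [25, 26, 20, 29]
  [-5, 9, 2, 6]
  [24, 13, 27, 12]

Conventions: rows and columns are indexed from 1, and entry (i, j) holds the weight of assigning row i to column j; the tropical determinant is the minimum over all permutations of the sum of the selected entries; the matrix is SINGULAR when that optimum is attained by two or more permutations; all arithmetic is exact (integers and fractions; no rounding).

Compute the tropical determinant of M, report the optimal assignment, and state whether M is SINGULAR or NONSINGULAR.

σ = (1, 2, 3, 4): 8 + 26 + 2 + 12 = 48
σ = (1, 2, 4, 3): 8 + 26 + 6 + 27 = 67
σ = (1, 3, 2, 4): 8 + 20 + 9 + 12 = 49
σ = (1, 3, 4, 2): 8 + 20 + 6 + 13 = 47
σ = (1, 4, 2, 3): 8 + 29 + 9 + 27 = 73
σ = (1, 4, 3, 2): 8 + 29 + 2 + 13 = 52
σ = (2, 1, 3, 4): (-3) + 25 + 2 + 12 = 36
σ = (2, 1, 4, 3): (-3) + 25 + 6 + 27 = 55
σ = (2, 3, 1, 4): (-3) + 20 + (-5) + 12 = 24
σ = (2, 3, 4, 1): (-3) + 20 + 6 + 24 = 47
σ = (2, 4, 1, 3): (-3) + 29 + (-5) + 27 = 48
σ = (2, 4, 3, 1): (-3) + 29 + 2 + 24 = 52
σ = (3, 1, 2, 4): 21 + 25 + 9 + 12 = 67
σ = (3, 1, 4, 2): 21 + 25 + 6 + 13 = 65
σ = (3, 2, 1, 4): 21 + 26 + (-5) + 12 = 54
σ = (3, 2, 4, 1): 21 + 26 + 6 + 24 = 77
σ = (3, 4, 1, 2): 21 + 29 + (-5) + 13 = 58
σ = (3, 4, 2, 1): 21 + 29 + 9 + 24 = 83
σ = (4, 1, 2, 3): 4 + 25 + 9 + 27 = 65
σ = (4, 1, 3, 2): 4 + 25 + 2 + 13 = 44
σ = (4, 2, 1, 3): 4 + 26 + (-5) + 27 = 52
σ = (4, 2, 3, 1): 4 + 26 + 2 + 24 = 56
σ = (4, 3, 1, 2): 4 + 20 + (-5) + 13 = 32
σ = (4, 3, 2, 1): 4 + 20 + 9 + 24 = 57
Optimal value attained by: σ = (2, 3, 1, 4).
Answer: det⊕(M) = 24; verdict: NONSINGULAR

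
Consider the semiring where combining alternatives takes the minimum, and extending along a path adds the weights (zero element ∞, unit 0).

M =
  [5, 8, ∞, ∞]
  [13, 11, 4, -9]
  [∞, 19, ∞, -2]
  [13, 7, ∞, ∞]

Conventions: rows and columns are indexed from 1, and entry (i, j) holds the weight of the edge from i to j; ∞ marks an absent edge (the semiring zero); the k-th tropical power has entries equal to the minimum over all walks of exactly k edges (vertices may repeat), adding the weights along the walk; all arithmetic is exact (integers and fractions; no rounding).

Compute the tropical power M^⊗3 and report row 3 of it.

M^⊗2:
  [10, 13, 12, -1]
  [4, -2, 15, 2]
  [11, 5, 23, 10]
  [18, 18, 11, -2]
M^⊗3:
  [12, 6, 17, 4]
  [9, 9, 2, -11]
  [16, 16, 9, -4]
  [11, 5, 22, 9]
Answer: row 3 of M^⊗3 = [16, 16, 9, -4]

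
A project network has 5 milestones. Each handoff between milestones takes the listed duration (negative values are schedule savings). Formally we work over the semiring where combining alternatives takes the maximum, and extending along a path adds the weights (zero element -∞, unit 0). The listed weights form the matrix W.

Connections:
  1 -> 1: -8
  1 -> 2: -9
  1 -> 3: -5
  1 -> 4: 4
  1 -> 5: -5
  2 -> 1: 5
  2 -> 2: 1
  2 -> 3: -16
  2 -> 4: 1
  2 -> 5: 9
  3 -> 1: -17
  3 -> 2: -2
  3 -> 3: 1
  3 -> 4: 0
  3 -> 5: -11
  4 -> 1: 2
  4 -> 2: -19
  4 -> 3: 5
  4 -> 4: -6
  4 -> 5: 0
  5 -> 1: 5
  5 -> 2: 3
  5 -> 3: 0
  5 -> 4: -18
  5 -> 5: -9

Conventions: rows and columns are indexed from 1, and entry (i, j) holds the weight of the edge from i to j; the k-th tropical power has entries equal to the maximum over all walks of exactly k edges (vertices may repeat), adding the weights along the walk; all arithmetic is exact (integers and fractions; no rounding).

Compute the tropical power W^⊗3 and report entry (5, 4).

W^⊗2:
  [6, -2, 9, -2, 4]
  [14, 12, 9, 9, 10]
  [3, -1, 5, 1, 7]
  [5, 3, 6, 6, -3]
  [8, 4, 1, 9, 12]
W^⊗3:
  [9, 7, 10, 10, 7]
  [17, 13, 14, 18, 21]
  [12, 10, 7, 7, 8]
  [8, 4, 11, 9, 12]
  [17, 15, 14, 12, 13]
Key observation: the optimum is the walk 5->2->1->4, with weight 3 + 5 + 4 = 12.
Optimal value attained by: walk 5->2->1->4.
Answer: (W^⊗3)[5][4] = 12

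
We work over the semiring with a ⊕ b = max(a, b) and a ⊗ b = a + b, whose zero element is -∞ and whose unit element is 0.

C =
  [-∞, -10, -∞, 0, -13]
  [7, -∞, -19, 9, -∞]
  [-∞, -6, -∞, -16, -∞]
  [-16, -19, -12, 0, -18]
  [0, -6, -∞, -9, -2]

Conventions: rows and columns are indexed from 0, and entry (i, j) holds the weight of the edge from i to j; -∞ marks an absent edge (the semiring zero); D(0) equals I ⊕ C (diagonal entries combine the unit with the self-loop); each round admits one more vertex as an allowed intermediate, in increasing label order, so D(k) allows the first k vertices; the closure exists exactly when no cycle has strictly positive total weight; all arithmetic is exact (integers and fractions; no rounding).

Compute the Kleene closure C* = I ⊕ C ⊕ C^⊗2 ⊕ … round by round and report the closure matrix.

D(0):
  [0, -10, -∞, 0, -13]
  [7, 0, -19, 9, -∞]
  [-∞, -6, 0, -16, -∞]
  [-16, -19, -12, 0, -18]
  [0, -6, -∞, -9, 0]
D(1):
  [0, -10, -∞, 0, -13]
  [7, 0, -19, 9, -6]
  [-∞, -6, 0, -16, -∞]
  [-16, -19, -12, 0, -18]
  [0, -6, -∞, 0, 0]
D(2):
  [0, -10, -29, 0, -13]
  [7, 0, -19, 9, -6]
  [1, -6, 0, 3, -12]
  [-12, -19, -12, 0, -18]
  [1, -6, -25, 3, 0]
D(3):
  [0, -10, -29, 0, -13]
  [7, 0, -19, 9, -6]
  [1, -6, 0, 3, -12]
  [-11, -18, -12, 0, -18]
  [1, -6, -25, 3, 0]
D(4):
  [0, -10, -12, 0, -13]
  [7, 0, -3, 9, -6]
  [1, -6, 0, 3, -12]
  [-11, -18, -12, 0, -18]
  [1, -6, -9, 3, 0]
D(5):
  [0, -10, -12, 0, -13]
  [7, 0, -3, 9, -6]
  [1, -6, 0, 3, -12]
  [-11, -18, -12, 0, -18]
  [1, -6, -9, 3, 0]
Answer: C* = [[0, -10, -12, 0, -13], [7, 0, -3, 9, -6], [1, -6, 0, 3, -12], [-11, -18, -12, 0, -18], [1, -6, -9, 3, 0]]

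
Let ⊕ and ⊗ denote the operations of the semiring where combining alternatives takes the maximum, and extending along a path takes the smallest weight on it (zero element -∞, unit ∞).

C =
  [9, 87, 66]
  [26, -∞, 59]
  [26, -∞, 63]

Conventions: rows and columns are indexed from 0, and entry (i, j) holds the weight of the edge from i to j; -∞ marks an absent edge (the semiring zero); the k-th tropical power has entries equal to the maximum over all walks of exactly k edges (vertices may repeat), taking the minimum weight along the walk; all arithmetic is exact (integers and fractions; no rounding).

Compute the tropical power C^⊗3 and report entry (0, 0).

C^⊗2:
  [26, 9, 63]
  [26, 26, 59]
  [26, 26, 63]
C^⊗3:
  [26, 26, 63]
  [26, 26, 59]
  [26, 26, 63]
Key observation: the optimum is the walk 0->1->2->0, with weight 87 min 59 min 26 = 26.
Optimal value attained by: walk 0->1->2->0.
Answer: (C^⊗3)[0][0] = 26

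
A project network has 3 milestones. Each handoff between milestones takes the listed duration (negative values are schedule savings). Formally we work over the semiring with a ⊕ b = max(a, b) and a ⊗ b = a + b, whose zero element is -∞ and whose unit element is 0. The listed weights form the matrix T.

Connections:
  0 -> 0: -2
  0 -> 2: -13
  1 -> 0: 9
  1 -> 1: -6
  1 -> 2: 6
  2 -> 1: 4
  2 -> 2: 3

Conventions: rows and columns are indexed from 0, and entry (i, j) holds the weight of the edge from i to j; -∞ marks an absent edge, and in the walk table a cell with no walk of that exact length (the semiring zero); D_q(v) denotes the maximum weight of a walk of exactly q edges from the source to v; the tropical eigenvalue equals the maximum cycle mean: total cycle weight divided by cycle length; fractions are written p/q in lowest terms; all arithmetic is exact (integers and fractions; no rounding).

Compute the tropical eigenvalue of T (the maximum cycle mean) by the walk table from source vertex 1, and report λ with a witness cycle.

q=0: [-∞, 0, -∞]
q=1: [9, -6, 6]
q=2: [7, 10, 9]
q=3: [19, 13, 16]
Optimal cycle mean attained by: cycle 1->2->1, total 6 + 4, length 2.
Answer: λ = 5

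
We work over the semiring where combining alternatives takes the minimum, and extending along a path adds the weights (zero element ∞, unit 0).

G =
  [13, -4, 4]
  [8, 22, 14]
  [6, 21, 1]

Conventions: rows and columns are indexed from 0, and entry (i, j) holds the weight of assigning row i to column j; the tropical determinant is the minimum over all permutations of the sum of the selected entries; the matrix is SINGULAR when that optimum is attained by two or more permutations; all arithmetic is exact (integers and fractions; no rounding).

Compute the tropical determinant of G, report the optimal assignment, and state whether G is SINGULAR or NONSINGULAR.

σ = (0, 1, 2): 13 + 22 + 1 = 36
σ = (0, 2, 1): 13 + 14 + 21 = 48
σ = (1, 0, 2): (-4) + 8 + 1 = 5
σ = (1, 2, 0): (-4) + 14 + 6 = 16
σ = (2, 0, 1): 4 + 8 + 21 = 33
σ = (2, 1, 0): 4 + 22 + 6 = 32
Optimal value attained by: σ = (1, 0, 2).
Answer: det⊕(G) = 5; verdict: NONSINGULAR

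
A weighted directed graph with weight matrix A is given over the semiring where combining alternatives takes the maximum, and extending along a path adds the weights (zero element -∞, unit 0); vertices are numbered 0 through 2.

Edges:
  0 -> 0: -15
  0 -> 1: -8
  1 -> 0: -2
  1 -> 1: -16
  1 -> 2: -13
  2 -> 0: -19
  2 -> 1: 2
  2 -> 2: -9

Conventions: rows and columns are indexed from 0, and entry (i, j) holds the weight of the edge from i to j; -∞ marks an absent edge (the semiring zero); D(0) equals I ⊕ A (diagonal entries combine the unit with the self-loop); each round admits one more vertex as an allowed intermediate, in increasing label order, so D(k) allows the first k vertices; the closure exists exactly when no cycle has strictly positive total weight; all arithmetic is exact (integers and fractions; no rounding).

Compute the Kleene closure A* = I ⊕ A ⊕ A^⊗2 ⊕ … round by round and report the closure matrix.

D(0):
  [0, -8, -∞]
  [-2, 0, -13]
  [-19, 2, 0]
D(1):
  [0, -8, -∞]
  [-2, 0, -13]
  [-19, 2, 0]
D(2):
  [0, -8, -21]
  [-2, 0, -13]
  [0, 2, 0]
D(3):
  [0, -8, -21]
  [-2, 0, -13]
  [0, 2, 0]
Answer: A* = [[0, -8, -21], [-2, 0, -13], [0, 2, 0]]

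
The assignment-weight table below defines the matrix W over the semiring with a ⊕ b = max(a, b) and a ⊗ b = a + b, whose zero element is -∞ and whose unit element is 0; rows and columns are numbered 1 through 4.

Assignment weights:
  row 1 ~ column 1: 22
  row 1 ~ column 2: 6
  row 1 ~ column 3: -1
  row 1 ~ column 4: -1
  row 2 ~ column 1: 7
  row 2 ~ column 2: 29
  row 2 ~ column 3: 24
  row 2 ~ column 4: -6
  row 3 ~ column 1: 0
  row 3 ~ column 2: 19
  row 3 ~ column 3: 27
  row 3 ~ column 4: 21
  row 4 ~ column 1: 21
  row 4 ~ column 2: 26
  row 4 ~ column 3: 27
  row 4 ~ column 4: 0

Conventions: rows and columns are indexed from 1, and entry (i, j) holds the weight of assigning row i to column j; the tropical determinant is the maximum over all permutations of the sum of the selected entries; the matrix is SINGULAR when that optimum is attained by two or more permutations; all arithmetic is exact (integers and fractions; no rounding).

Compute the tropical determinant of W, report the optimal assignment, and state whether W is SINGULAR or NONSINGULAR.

σ = (1, 2, 3, 4): 22 + 29 + 27 + 0 = 78
σ = (1, 2, 4, 3): 22 + 29 + 21 + 27 = 99
σ = (1, 3, 2, 4): 22 + 24 + 19 + 0 = 65
σ = (1, 3, 4, 2): 22 + 24 + 21 + 26 = 93
σ = (1, 4, 2, 3): 22 + (-6) + 19 + 27 = 62
σ = (1, 4, 3, 2): 22 + (-6) + 27 + 26 = 69
σ = (2, 1, 3, 4): 6 + 7 + 27 + 0 = 40
σ = (2, 1, 4, 3): 6 + 7 + 21 + 27 = 61
σ = (2, 3, 1, 4): 6 + 24 + 0 + 0 = 30
σ = (2, 3, 4, 1): 6 + 24 + 21 + 21 = 72
σ = (2, 4, 1, 3): 6 + (-6) + 0 + 27 = 27
σ = (2, 4, 3, 1): 6 + (-6) + 27 + 21 = 48
σ = (3, 1, 2, 4): (-1) + 7 + 19 + 0 = 25
σ = (3, 1, 4, 2): (-1) + 7 + 21 + 26 = 53
σ = (3, 2, 1, 4): (-1) + 29 + 0 + 0 = 28
σ = (3, 2, 4, 1): (-1) + 29 + 21 + 21 = 70
σ = (3, 4, 1, 2): (-1) + (-6) + 0 + 26 = 19
σ = (3, 4, 2, 1): (-1) + (-6) + 19 + 21 = 33
σ = (4, 1, 2, 3): (-1) + 7 + 19 + 27 = 52
σ = (4, 1, 3, 2): (-1) + 7 + 27 + 26 = 59
σ = (4, 2, 1, 3): (-1) + 29 + 0 + 27 = 55
σ = (4, 2, 3, 1): (-1) + 29 + 27 + 21 = 76
σ = (4, 3, 1, 2): (-1) + 24 + 0 + 26 = 49
σ = (4, 3, 2, 1): (-1) + 24 + 19 + 21 = 63
Optimal value attained by: σ = (1, 2, 4, 3).
Answer: det⊕(W) = 99; verdict: NONSINGULAR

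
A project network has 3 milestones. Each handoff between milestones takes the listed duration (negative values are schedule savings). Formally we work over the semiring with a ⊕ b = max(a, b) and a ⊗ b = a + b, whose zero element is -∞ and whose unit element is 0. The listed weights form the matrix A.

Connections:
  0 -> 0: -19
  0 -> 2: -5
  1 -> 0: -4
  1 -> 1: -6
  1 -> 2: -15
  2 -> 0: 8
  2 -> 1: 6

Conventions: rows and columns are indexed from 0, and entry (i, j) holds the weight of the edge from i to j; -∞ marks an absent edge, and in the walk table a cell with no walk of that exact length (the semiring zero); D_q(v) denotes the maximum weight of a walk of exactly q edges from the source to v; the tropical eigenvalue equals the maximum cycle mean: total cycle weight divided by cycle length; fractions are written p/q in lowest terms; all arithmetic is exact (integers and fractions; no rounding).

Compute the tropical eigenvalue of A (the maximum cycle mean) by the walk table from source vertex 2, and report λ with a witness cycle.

q=0: [-∞, -∞, 0]
q=1: [8, 6, -∞]
q=2: [2, 0, 3]
q=3: [11, 9, -3]
Optimal cycle mean attained by: cycle 0->2->0, total (-5) + 8, length 2.
Answer: λ = 3/2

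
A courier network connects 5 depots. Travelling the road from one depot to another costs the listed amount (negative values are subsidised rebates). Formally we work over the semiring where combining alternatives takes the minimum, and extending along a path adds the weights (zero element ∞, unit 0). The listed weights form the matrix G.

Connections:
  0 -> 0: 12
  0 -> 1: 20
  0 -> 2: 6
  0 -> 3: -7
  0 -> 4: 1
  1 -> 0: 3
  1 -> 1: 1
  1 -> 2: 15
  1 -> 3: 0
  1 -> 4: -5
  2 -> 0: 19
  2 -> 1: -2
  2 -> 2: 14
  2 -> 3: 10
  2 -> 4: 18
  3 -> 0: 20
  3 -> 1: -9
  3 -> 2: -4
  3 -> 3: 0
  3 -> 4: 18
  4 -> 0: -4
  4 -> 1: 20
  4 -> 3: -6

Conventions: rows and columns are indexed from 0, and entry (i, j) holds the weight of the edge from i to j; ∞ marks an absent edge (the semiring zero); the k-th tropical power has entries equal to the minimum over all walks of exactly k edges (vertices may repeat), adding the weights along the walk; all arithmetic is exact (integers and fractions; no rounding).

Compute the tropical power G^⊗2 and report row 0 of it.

G^⊗2:
  [-3, -16, -11, -7, 11]
  [-9, -9, -4, -11, -4]
  [1, -1, 6, -2, -7]
  [-6, -9, -4, -9, -14]
  [8, -15, -10, -11, -3]
Answer: row 0 of G^⊗2 = [-3, -16, -11, -7, 11]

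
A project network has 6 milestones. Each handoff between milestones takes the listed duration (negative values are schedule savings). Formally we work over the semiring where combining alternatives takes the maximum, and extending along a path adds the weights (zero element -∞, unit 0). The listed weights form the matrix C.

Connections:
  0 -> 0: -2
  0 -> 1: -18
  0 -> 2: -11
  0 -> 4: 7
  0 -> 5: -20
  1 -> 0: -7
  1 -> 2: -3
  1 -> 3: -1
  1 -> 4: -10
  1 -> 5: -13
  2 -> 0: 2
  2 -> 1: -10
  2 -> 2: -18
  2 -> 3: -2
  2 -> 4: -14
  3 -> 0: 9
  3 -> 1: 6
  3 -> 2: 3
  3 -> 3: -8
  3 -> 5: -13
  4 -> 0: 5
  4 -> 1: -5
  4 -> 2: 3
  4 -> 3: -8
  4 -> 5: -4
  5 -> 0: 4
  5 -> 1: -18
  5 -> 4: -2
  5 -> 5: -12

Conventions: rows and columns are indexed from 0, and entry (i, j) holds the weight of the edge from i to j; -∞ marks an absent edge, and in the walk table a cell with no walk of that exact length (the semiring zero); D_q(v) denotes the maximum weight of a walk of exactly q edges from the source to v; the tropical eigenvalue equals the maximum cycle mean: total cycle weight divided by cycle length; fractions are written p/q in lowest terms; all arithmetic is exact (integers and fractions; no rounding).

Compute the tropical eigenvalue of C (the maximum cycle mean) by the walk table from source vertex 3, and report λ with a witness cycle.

q=0: [-∞, -∞, -∞, 0, -∞, -∞]
q=1: [9, 6, 3, -8, -∞, -13]
q=2: [7, -2, 3, 5, 16, -7]
q=3: [21, 11, 19, 8, 14, 12]
q=4: [21, 14, 17, 17, 28, 10]
q=5: [33, 23, 31, 20, 28, 24]
q=6: [33, 26, 31, 29, 40, 24]
Optimal cycle mean attained by: cycle 0->4->0, total 7 + 5, length 2.
Answer: λ = 6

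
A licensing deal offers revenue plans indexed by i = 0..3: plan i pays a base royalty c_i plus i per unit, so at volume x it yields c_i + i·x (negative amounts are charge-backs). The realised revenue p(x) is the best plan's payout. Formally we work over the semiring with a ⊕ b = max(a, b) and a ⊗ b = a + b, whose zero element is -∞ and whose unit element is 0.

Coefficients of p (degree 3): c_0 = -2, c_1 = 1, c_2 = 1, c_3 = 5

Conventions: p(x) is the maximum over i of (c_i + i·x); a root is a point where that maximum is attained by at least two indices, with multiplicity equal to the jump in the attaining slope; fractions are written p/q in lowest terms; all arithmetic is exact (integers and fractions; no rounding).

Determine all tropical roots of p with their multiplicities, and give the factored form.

hull edge (i=0, c=-2) to (i=1, c=1): slope 3, span 1
hull edge (i=1, c=1) to (i=3, c=5): slope 2, span 2
Factored form: p(x) = 5 ⊗ (x ⊕ (-3)) ⊗ (x ⊕ (-2)) ⊗ (x ⊕ (-2))
Answer: roots = -3 (mult 1), -2 (mult 2)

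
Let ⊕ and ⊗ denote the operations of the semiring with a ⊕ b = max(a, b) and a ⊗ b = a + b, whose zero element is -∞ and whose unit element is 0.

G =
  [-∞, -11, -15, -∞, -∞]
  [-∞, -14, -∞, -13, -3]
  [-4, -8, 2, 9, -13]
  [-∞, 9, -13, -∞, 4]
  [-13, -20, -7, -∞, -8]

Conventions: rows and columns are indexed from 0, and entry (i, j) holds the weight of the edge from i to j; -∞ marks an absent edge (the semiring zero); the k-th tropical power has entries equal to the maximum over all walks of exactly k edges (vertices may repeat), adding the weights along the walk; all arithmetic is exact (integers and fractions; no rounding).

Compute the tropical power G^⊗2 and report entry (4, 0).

G^⊗2:
  [-19, -23, -13, -6, -14]
  [-16, -4, -10, -27, -9]
  [-2, 18, 4, 11, 13]
  [-9, -5, -3, -4, 6]
  [-11, -15, -5, 2, -16]
Key observation: the optimum is the walk 4->2->0, with weight (-7) + (-4) = -11.
Optimal value attained by: walk 4->2->0.
Answer: (G^⊗2)[4][0] = -11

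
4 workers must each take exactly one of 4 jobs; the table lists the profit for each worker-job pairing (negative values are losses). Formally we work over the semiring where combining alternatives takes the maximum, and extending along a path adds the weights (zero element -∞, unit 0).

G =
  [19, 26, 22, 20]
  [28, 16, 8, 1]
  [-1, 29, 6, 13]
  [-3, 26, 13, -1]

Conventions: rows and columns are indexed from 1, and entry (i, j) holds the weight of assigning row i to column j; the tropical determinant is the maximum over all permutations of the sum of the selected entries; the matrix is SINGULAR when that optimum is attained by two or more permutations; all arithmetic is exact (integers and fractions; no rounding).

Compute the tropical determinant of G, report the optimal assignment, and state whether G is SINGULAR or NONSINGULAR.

σ = (1, 2, 3, 4): 19 + 16 + 6 + (-1) = 40
σ = (1, 2, 4, 3): 19 + 16 + 13 + 13 = 61
σ = (1, 3, 2, 4): 19 + 8 + 29 + (-1) = 55
σ = (1, 3, 4, 2): 19 + 8 + 13 + 26 = 66
σ = (1, 4, 2, 3): 19 + 1 + 29 + 13 = 62
σ = (1, 4, 3, 2): 19 + 1 + 6 + 26 = 52
σ = (2, 1, 3, 4): 26 + 28 + 6 + (-1) = 59
σ = (2, 1, 4, 3): 26 + 28 + 13 + 13 = 80
σ = (2, 3, 1, 4): 26 + 8 + (-1) + (-1) = 32
σ = (2, 3, 4, 1): 26 + 8 + 13 + (-3) = 44
σ = (2, 4, 1, 3): 26 + 1 + (-1) + 13 = 39
σ = (2, 4, 3, 1): 26 + 1 + 6 + (-3) = 30
σ = (3, 1, 2, 4): 22 + 28 + 29 + (-1) = 78
σ = (3, 1, 4, 2): 22 + 28 + 13 + 26 = 89
σ = (3, 2, 1, 4): 22 + 16 + (-1) + (-1) = 36
σ = (3, 2, 4, 1): 22 + 16 + 13 + (-3) = 48
σ = (3, 4, 1, 2): 22 + 1 + (-1) + 26 = 48
σ = (3, 4, 2, 1): 22 + 1 + 29 + (-3) = 49
σ = (4, 1, 2, 3): 20 + 28 + 29 + 13 = 90
σ = (4, 1, 3, 2): 20 + 28 + 6 + 26 = 80
σ = (4, 2, 1, 3): 20 + 16 + (-1) + 13 = 48
σ = (4, 2, 3, 1): 20 + 16 + 6 + (-3) = 39
σ = (4, 3, 1, 2): 20 + 8 + (-1) + 26 = 53
σ = (4, 3, 2, 1): 20 + 8 + 29 + (-3) = 54
Optimal value attained by: σ = (4, 1, 2, 3).
Answer: det⊕(G) = 90; verdict: NONSINGULAR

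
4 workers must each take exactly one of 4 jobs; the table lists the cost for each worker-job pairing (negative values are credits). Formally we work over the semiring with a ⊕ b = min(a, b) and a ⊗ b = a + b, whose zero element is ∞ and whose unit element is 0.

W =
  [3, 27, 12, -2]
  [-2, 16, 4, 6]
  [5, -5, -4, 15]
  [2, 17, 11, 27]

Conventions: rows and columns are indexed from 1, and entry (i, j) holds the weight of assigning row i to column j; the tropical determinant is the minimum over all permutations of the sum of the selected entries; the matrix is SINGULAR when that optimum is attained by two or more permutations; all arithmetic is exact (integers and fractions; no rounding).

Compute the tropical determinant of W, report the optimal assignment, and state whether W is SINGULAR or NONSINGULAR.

σ = (1, 2, 3, 4): 3 + 16 + (-4) + 27 = 42
σ = (1, 2, 4, 3): 3 + 16 + 15 + 11 = 45
σ = (1, 3, 2, 4): 3 + 4 + (-5) + 27 = 29
σ = (1, 3, 4, 2): 3 + 4 + 15 + 17 = 39
σ = (1, 4, 2, 3): 3 + 6 + (-5) + 11 = 15
σ = (1, 4, 3, 2): 3 + 6 + (-4) + 17 = 22
σ = (2, 1, 3, 4): 27 + (-2) + (-4) + 27 = 48
σ = (2, 1, 4, 3): 27 + (-2) + 15 + 11 = 51
σ = (2, 3, 1, 4): 27 + 4 + 5 + 27 = 63
σ = (2, 3, 4, 1): 27 + 4 + 15 + 2 = 48
σ = (2, 4, 1, 3): 27 + 6 + 5 + 11 = 49
σ = (2, 4, 3, 1): 27 + 6 + (-4) + 2 = 31
σ = (3, 1, 2, 4): 12 + (-2) + (-5) + 27 = 32
σ = (3, 1, 4, 2): 12 + (-2) + 15 + 17 = 42
σ = (3, 2, 1, 4): 12 + 16 + 5 + 27 = 60
σ = (3, 2, 4, 1): 12 + 16 + 15 + 2 = 45
σ = (3, 4, 1, 2): 12 + 6 + 5 + 17 = 40
σ = (3, 4, 2, 1): 12 + 6 + (-5) + 2 = 15
σ = (4, 1, 2, 3): (-2) + (-2) + (-5) + 11 = 2
σ = (4, 1, 3, 2): (-2) + (-2) + (-4) + 17 = 9
σ = (4, 2, 1, 3): (-2) + 16 + 5 + 11 = 30
σ = (4, 2, 3, 1): (-2) + 16 + (-4) + 2 = 12
σ = (4, 3, 1, 2): (-2) + 4 + 5 + 17 = 24
σ = (4, 3, 2, 1): (-2) + 4 + (-5) + 2 = -1
Optimal value attained by: σ = (4, 3, 2, 1).
Answer: det⊕(W) = -1; verdict: NONSINGULAR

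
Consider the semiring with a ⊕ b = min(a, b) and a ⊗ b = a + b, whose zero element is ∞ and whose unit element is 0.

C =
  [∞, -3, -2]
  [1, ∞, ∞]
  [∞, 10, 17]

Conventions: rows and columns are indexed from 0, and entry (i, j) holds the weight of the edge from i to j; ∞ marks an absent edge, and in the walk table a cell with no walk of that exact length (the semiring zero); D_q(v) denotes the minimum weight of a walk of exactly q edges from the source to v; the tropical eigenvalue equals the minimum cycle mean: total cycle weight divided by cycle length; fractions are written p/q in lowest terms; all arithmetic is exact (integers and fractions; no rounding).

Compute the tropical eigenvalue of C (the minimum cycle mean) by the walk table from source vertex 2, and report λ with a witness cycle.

q=0: [∞, ∞, 0]
q=1: [∞, 10, 17]
q=2: [11, 27, 34]
q=3: [28, 8, 9]
Optimal cycle mean attained by: cycle 0->1->0, total (-3) + 1, length 2.
Answer: λ = -1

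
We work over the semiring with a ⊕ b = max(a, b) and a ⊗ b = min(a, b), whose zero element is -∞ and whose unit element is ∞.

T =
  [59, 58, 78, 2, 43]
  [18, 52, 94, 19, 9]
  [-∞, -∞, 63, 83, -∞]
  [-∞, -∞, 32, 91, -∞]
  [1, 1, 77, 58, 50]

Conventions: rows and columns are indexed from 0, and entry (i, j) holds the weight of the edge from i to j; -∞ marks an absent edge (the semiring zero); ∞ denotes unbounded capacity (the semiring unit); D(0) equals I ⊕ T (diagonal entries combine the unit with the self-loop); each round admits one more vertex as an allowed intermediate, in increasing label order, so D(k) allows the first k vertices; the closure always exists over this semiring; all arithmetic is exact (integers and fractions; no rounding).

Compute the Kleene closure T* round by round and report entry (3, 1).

D(0):
  [∞, 58, 78, 2, 43]
  [18, ∞, 94, 19, 9]
  [-∞, -∞, ∞, 83, -∞]
  [-∞, -∞, 32, ∞, -∞]
  [1, 1, 77, 58, ∞]
D(1):
  [∞, 58, 78, 2, 43]
  [18, ∞, 94, 19, 18]
  [-∞, -∞, ∞, 83, -∞]
  [-∞, -∞, 32, ∞, -∞]
  [1, 1, 77, 58, ∞]
D(2):
  [∞, 58, 78, 19, 43]
  [18, ∞, 94, 19, 18]
  [-∞, -∞, ∞, 83, -∞]
  [-∞, -∞, 32, ∞, -∞]
  [1, 1, 77, 58, ∞]
D(3):
  [∞, 58, 78, 78, 43]
  [18, ∞, 94, 83, 18]
  [-∞, -∞, ∞, 83, -∞]
  [-∞, -∞, 32, ∞, -∞]
  [1, 1, 77, 77, ∞]
D(4):
  [∞, 58, 78, 78, 43]
  [18, ∞, 94, 83, 18]
  [-∞, -∞, ∞, 83, -∞]
  [-∞, -∞, 32, ∞, -∞]
  [1, 1, 77, 77, ∞]
D(5):
  [∞, 58, 78, 78, 43]
  [18, ∞, 94, 83, 18]
  [-∞, -∞, ∞, 83, -∞]
  [-∞, -∞, 32, ∞, -∞]
  [1, 1, 77, 77, ∞]
Answer: T*[3][1] = -∞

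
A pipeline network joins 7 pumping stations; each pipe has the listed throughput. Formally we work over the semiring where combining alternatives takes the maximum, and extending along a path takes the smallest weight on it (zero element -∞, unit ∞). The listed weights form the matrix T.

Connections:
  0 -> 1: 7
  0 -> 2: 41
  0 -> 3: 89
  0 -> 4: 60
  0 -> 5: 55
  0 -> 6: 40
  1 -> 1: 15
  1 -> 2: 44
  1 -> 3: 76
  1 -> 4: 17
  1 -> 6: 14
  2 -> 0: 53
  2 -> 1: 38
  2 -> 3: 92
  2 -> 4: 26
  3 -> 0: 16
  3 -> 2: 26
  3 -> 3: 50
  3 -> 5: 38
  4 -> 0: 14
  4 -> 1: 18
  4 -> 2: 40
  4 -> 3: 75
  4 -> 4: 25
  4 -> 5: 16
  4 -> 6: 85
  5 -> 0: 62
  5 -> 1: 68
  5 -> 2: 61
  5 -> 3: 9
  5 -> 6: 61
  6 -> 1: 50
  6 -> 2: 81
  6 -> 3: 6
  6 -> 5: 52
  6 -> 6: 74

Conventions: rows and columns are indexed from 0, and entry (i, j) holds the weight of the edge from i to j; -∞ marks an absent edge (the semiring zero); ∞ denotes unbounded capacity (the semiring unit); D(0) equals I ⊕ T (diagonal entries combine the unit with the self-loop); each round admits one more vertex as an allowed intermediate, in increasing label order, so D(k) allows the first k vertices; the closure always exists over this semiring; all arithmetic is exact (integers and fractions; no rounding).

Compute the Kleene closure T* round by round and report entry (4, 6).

D(0):
  [∞, 7, 41, 89, 60, 55, 40]
  [-∞, ∞, 44, 76, 17, -∞, 14]
  [53, 38, ∞, 92, 26, -∞, -∞]
  [16, -∞, 26, ∞, -∞, 38, -∞]
  [14, 18, 40, 75, ∞, 16, 85]
  [62, 68, 61, 9, -∞, ∞, 61]
  [-∞, 50, 81, 6, -∞, 52, ∞]
D(1):
  [∞, 7, 41, 89, 60, 55, 40]
  [-∞, ∞, 44, 76, 17, -∞, 14]
  [53, 38, ∞, 92, 53, 53, 40]
  [16, 7, 26, ∞, 16, 38, 16]
  [14, 18, 40, 75, ∞, 16, 85]
  [62, 68, 61, 62, 60, ∞, 61]
  [-∞, 50, 81, 6, -∞, 52, ∞]
D(2):
  [∞, 7, 41, 89, 60, 55, 40]
  [-∞, ∞, 44, 76, 17, -∞, 14]
  [53, 38, ∞, 92, 53, 53, 40]
  [16, 7, 26, ∞, 16, 38, 16]
  [14, 18, 40, 75, ∞, 16, 85]
  [62, 68, 61, 68, 60, ∞, 61]
  [-∞, 50, 81, 50, 17, 52, ∞]
D(3):
  [∞, 38, 41, 89, 60, 55, 40]
  [44, ∞, 44, 76, 44, 44, 40]
  [53, 38, ∞, 92, 53, 53, 40]
  [26, 26, 26, ∞, 26, 38, 26]
  [40, 38, 40, 75, ∞, 40, 85]
  [62, 68, 61, 68, 60, ∞, 61]
  [53, 50, 81, 81, 53, 53, ∞]
D(4):
  [∞, 38, 41, 89, 60, 55, 40]
  [44, ∞, 44, 76, 44, 44, 40]
  [53, 38, ∞, 92, 53, 53, 40]
  [26, 26, 26, ∞, 26, 38, 26]
  [40, 38, 40, 75, ∞, 40, 85]
  [62, 68, 61, 68, 60, ∞, 61]
  [53, 50, 81, 81, 53, 53, ∞]
D(5):
  [∞, 38, 41, 89, 60, 55, 60]
  [44, ∞, 44, 76, 44, 44, 44]
  [53, 38, ∞, 92, 53, 53, 53]
  [26, 26, 26, ∞, 26, 38, 26]
  [40, 38, 40, 75, ∞, 40, 85]
  [62, 68, 61, 68, 60, ∞, 61]
  [53, 50, 81, 81, 53, 53, ∞]
D(6):
  [∞, 55, 55, 89, 60, 55, 60]
  [44, ∞, 44, 76, 44, 44, 44]
  [53, 53, ∞, 92, 53, 53, 53]
  [38, 38, 38, ∞, 38, 38, 38]
  [40, 40, 40, 75, ∞, 40, 85]
  [62, 68, 61, 68, 60, ∞, 61]
  [53, 53, 81, 81, 53, 53, ∞]
D(7):
  [∞, 55, 60, 89, 60, 55, 60]
  [44, ∞, 44, 76, 44, 44, 44]
  [53, 53, ∞, 92, 53, 53, 53]
  [38, 38, 38, ∞, 38, 38, 38]
  [53, 53, 81, 81, ∞, 53, 85]
  [62, 68, 61, 68, 60, ∞, 61]
  [53, 53, 81, 81, 53, 53, ∞]
Answer: T*[4][6] = 85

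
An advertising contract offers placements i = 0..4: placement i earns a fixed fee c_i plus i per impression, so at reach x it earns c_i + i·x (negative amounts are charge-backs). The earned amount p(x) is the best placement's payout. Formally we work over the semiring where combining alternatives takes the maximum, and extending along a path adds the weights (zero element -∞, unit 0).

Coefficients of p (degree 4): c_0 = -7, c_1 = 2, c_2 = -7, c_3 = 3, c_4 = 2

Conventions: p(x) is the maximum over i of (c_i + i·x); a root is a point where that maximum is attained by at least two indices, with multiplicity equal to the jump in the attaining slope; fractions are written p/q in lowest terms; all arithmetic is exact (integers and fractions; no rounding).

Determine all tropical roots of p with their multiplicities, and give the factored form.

hull edge (i=0, c=-7) to (i=1, c=2): slope 9, span 1
hull edge (i=1, c=2) to (i=3, c=3): slope 1/2, span 2
hull edge (i=3, c=3) to (i=4, c=2): slope -1, span 1
Factored form: p(x) = 2 ⊗ (x ⊕ (-9)) ⊗ (x ⊕ (-1/2)) ⊗ (x ⊕ (-1/2)) ⊗ (x ⊕ 1)
Answer: roots = -9 (mult 1), -1/2 (mult 2), 1 (mult 1)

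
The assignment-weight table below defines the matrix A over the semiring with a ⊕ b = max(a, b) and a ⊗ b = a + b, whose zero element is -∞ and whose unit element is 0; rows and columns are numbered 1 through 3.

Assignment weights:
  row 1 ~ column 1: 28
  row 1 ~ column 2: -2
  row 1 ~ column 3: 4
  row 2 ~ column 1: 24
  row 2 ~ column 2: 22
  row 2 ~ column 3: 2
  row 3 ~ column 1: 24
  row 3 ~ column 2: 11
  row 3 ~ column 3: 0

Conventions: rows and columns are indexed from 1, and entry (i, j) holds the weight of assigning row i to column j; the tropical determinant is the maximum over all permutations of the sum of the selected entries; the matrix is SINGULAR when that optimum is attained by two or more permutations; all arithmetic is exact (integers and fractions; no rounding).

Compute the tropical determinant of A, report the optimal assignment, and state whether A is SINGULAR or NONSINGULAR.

σ = (1, 2, 3): 28 + 22 + 0 = 50
σ = (1, 3, 2): 28 + 2 + 11 = 41
σ = (2, 1, 3): (-2) + 24 + 0 = 22
σ = (2, 3, 1): (-2) + 2 + 24 = 24
σ = (3, 1, 2): 4 + 24 + 11 = 39
σ = (3, 2, 1): 4 + 22 + 24 = 50
Optimal value attained by: σ = (1, 2, 3).
Answer: det⊕(A) = 50; verdict: SINGULAR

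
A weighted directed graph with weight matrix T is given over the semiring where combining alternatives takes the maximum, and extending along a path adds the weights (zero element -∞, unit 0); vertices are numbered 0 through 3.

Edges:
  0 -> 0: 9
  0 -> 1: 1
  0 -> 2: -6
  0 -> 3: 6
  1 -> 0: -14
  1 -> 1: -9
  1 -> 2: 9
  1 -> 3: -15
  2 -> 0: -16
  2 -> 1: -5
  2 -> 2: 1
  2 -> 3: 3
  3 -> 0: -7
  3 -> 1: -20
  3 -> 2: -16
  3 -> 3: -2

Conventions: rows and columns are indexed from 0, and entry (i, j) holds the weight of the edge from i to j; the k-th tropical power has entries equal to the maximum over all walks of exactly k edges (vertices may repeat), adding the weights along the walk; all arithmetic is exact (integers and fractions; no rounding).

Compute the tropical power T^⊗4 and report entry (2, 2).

T^⊗2:
  [18, 10, 10, 15]
  [-5, 4, 10, 12]
  [-4, -4, 4, 4]
  [2, -6, -11, -1]
T^⊗3:
  [27, 19, 19, 24]
  [5, 5, 13, 13]
  [5, -1, 5, 7]
  [11, 3, 3, 8]
T^⊗4:
  [36, 28, 28, 33]
  [14, 8, 14, 16]
  [14, 6, 8, 11]
  [20, 12, 12, 17]
Key observation: the optimum is the walk 2->1->2->1->2, with weight (-5) + 9 + (-5) + 9 = 8.
Optimal value attained by: walk 2->1->2->1->2.
Answer: (T^⊗4)[2][2] = 8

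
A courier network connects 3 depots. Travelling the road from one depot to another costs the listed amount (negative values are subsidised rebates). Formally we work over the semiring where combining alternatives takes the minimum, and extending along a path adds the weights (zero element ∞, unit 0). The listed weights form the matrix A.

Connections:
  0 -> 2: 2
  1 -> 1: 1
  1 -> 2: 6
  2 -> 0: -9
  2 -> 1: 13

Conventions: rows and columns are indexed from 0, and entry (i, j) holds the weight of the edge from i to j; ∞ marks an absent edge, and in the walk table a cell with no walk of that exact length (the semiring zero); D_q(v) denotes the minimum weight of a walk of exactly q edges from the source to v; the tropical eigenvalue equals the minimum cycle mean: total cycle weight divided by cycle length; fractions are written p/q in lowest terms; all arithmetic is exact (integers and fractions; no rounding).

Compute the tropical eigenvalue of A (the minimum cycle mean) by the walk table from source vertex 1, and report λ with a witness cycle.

q=0: [∞, 0, ∞]
q=1: [∞, 1, 6]
q=2: [-3, 2, 7]
q=3: [-2, 3, -1]
Optimal cycle mean attained by: cycle 0->2->0, total 2 + (-9), length 2.
Answer: λ = -7/2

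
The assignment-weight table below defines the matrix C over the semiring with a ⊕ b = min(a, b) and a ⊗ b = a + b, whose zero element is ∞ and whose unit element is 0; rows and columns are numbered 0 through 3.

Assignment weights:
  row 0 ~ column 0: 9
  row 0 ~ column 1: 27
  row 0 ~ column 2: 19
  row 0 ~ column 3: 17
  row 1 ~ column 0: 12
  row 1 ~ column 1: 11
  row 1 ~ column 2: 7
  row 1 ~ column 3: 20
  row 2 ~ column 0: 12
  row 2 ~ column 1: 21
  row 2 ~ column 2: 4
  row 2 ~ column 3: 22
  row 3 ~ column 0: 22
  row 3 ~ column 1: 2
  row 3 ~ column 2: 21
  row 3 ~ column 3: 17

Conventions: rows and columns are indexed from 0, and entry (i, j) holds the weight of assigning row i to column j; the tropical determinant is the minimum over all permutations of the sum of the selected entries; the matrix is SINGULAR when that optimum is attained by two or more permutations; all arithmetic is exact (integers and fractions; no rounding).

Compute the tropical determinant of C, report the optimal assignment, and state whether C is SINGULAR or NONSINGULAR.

σ = (0, 1, 2, 3): 9 + 11 + 4 + 17 = 41
σ = (0, 1, 3, 2): 9 + 11 + 22 + 21 = 63
σ = (0, 2, 1, 3): 9 + 7 + 21 + 17 = 54
σ = (0, 2, 3, 1): 9 + 7 + 22 + 2 = 40
σ = (0, 3, 1, 2): 9 + 20 + 21 + 21 = 71
σ = (0, 3, 2, 1): 9 + 20 + 4 + 2 = 35
σ = (1, 0, 2, 3): 27 + 12 + 4 + 17 = 60
σ = (1, 0, 3, 2): 27 + 12 + 22 + 21 = 82
σ = (1, 2, 0, 3): 27 + 7 + 12 + 17 = 63
σ = (1, 2, 3, 0): 27 + 7 + 22 + 22 = 78
σ = (1, 3, 0, 2): 27 + 20 + 12 + 21 = 80
σ = (1, 3, 2, 0): 27 + 20 + 4 + 22 = 73
σ = (2, 0, 1, 3): 19 + 12 + 21 + 17 = 69
σ = (2, 0, 3, 1): 19 + 12 + 22 + 2 = 55
σ = (2, 1, 0, 3): 19 + 11 + 12 + 17 = 59
σ = (2, 1, 3, 0): 19 + 11 + 22 + 22 = 74
σ = (2, 3, 0, 1): 19 + 20 + 12 + 2 = 53
σ = (2, 3, 1, 0): 19 + 20 + 21 + 22 = 82
σ = (3, 0, 1, 2): 17 + 12 + 21 + 21 = 71
σ = (3, 0, 2, 1): 17 + 12 + 4 + 2 = 35
σ = (3, 1, 0, 2): 17 + 11 + 12 + 21 = 61
σ = (3, 1, 2, 0): 17 + 11 + 4 + 22 = 54
σ = (3, 2, 0, 1): 17 + 7 + 12 + 2 = 38
σ = (3, 2, 1, 0): 17 + 7 + 21 + 22 = 67
Optimal value attained by: σ = (0, 3, 2, 1).
Answer: det⊕(C) = 35; verdict: SINGULAR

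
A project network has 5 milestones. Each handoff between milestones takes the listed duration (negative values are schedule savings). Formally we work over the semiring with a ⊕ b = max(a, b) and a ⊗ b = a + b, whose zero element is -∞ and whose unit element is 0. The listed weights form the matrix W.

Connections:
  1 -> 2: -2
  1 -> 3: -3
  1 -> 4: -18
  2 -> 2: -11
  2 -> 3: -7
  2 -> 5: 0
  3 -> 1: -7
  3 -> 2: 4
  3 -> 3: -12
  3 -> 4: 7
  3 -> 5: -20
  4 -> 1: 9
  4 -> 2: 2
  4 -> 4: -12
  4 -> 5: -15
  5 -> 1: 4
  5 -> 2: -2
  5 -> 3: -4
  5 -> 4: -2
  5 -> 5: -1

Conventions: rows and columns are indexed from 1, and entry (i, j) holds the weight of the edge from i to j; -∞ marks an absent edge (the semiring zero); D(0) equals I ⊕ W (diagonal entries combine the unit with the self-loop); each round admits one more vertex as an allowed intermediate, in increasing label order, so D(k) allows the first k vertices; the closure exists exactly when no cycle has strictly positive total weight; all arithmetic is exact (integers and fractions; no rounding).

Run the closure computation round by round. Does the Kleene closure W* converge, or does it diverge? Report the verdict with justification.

D(0):
  [0, -2, -3, -18, -∞]
  [-∞, 0, -7, -∞, 0]
  [-7, 4, 0, 7, -20]
  [9, 2, -∞, 0, -15]
  [4, -2, -4, -2, 0]
D(1):
  [0, -2, -3, -18, -∞]
  [-∞, 0, -7, -∞, 0]
  [-7, 4, 0, 7, -20]
  [9, 7, 6, 0, -15]
  [4, 2, 1, -2, 0]
Detection: at round 2, diagonal entry (5, 5) turns strictly positive.
Key observation: the cycle 5->1->2->5 has total weight 4 + (-2) + 0, which is strictly positive.
Answer: DIVERGES — positive cycle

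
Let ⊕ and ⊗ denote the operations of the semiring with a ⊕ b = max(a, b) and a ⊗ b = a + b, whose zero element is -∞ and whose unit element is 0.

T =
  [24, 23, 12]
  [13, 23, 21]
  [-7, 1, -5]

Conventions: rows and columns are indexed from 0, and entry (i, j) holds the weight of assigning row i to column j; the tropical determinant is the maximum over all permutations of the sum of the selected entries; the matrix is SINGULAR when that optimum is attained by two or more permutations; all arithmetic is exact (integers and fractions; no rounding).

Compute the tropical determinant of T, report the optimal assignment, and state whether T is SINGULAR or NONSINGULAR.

σ = (0, 1, 2): 24 + 23 + (-5) = 42
σ = (0, 2, 1): 24 + 21 + 1 = 46
σ = (1, 0, 2): 23 + 13 + (-5) = 31
σ = (1, 2, 0): 23 + 21 + (-7) = 37
σ = (2, 0, 1): 12 + 13 + 1 = 26
σ = (2, 1, 0): 12 + 23 + (-7) = 28
Optimal value attained by: σ = (0, 2, 1).
Answer: det⊕(T) = 46; verdict: NONSINGULAR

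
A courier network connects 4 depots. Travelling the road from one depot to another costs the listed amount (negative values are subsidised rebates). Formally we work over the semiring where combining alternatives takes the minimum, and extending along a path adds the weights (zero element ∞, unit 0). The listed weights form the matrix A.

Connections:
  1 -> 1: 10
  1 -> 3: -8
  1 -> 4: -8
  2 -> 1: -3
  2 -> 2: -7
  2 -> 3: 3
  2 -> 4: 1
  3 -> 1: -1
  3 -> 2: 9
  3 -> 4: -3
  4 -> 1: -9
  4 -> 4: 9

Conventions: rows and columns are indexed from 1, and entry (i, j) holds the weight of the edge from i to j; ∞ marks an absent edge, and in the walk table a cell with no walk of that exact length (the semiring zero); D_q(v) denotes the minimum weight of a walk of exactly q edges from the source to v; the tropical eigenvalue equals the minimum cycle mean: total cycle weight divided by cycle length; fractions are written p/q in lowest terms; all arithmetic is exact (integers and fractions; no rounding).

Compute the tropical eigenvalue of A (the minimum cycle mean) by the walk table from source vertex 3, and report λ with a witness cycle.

q=0: [∞, ∞, 0, ∞]
q=1: [-1, 9, ∞, -3]
q=2: [-12, 2, -9, -9]
q=3: [-18, -5, -20, -20]
q=4: [-29, -12, -26, -26]
Optimal cycle mean attained by: cycle 1->4->1, total (-8) + (-9), length 2.
Answer: λ = -17/2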